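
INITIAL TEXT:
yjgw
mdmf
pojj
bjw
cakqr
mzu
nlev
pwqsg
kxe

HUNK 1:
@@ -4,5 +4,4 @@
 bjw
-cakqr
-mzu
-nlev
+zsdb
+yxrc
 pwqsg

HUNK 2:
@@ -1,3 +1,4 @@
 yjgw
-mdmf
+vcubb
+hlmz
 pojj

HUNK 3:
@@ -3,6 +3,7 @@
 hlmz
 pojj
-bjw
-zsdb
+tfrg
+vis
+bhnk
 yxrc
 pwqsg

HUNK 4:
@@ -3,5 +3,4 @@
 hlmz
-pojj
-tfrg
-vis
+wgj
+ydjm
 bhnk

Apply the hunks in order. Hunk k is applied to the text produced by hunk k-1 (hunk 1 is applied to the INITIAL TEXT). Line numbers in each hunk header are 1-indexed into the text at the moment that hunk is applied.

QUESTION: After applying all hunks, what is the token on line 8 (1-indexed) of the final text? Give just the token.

Answer: pwqsg

Derivation:
Hunk 1: at line 4 remove [cakqr,mzu,nlev] add [zsdb,yxrc] -> 8 lines: yjgw mdmf pojj bjw zsdb yxrc pwqsg kxe
Hunk 2: at line 1 remove [mdmf] add [vcubb,hlmz] -> 9 lines: yjgw vcubb hlmz pojj bjw zsdb yxrc pwqsg kxe
Hunk 3: at line 3 remove [bjw,zsdb] add [tfrg,vis,bhnk] -> 10 lines: yjgw vcubb hlmz pojj tfrg vis bhnk yxrc pwqsg kxe
Hunk 4: at line 3 remove [pojj,tfrg,vis] add [wgj,ydjm] -> 9 lines: yjgw vcubb hlmz wgj ydjm bhnk yxrc pwqsg kxe
Final line 8: pwqsg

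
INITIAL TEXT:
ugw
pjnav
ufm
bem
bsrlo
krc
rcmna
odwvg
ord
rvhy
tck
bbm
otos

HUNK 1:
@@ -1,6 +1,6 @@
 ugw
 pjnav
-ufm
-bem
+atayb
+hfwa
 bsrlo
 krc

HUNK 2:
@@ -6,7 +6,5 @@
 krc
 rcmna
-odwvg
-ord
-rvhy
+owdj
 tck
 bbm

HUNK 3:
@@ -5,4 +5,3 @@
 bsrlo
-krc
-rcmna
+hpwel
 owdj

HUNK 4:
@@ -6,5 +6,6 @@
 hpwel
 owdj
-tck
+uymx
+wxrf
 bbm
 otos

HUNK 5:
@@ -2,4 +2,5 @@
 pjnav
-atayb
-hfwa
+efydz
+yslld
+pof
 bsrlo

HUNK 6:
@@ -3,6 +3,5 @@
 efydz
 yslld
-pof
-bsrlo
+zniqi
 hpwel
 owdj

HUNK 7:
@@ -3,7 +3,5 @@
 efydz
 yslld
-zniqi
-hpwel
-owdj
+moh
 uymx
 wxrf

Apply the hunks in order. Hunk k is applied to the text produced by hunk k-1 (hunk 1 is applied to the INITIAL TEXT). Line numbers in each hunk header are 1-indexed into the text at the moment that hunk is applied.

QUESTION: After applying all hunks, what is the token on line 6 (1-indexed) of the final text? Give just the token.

Answer: uymx

Derivation:
Hunk 1: at line 1 remove [ufm,bem] add [atayb,hfwa] -> 13 lines: ugw pjnav atayb hfwa bsrlo krc rcmna odwvg ord rvhy tck bbm otos
Hunk 2: at line 6 remove [odwvg,ord,rvhy] add [owdj] -> 11 lines: ugw pjnav atayb hfwa bsrlo krc rcmna owdj tck bbm otos
Hunk 3: at line 5 remove [krc,rcmna] add [hpwel] -> 10 lines: ugw pjnav atayb hfwa bsrlo hpwel owdj tck bbm otos
Hunk 4: at line 6 remove [tck] add [uymx,wxrf] -> 11 lines: ugw pjnav atayb hfwa bsrlo hpwel owdj uymx wxrf bbm otos
Hunk 5: at line 2 remove [atayb,hfwa] add [efydz,yslld,pof] -> 12 lines: ugw pjnav efydz yslld pof bsrlo hpwel owdj uymx wxrf bbm otos
Hunk 6: at line 3 remove [pof,bsrlo] add [zniqi] -> 11 lines: ugw pjnav efydz yslld zniqi hpwel owdj uymx wxrf bbm otos
Hunk 7: at line 3 remove [zniqi,hpwel,owdj] add [moh] -> 9 lines: ugw pjnav efydz yslld moh uymx wxrf bbm otos
Final line 6: uymx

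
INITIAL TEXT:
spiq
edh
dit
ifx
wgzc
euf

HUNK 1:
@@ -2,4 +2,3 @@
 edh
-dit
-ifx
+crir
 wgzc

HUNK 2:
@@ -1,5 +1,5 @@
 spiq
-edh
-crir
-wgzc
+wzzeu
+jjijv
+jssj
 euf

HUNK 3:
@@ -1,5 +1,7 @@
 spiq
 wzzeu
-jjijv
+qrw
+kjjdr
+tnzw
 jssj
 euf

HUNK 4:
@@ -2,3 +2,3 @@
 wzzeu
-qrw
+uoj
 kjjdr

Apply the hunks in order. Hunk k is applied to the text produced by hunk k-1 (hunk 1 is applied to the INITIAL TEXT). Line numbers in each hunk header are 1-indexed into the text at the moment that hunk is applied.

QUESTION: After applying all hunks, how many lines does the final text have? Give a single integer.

Answer: 7

Derivation:
Hunk 1: at line 2 remove [dit,ifx] add [crir] -> 5 lines: spiq edh crir wgzc euf
Hunk 2: at line 1 remove [edh,crir,wgzc] add [wzzeu,jjijv,jssj] -> 5 lines: spiq wzzeu jjijv jssj euf
Hunk 3: at line 1 remove [jjijv] add [qrw,kjjdr,tnzw] -> 7 lines: spiq wzzeu qrw kjjdr tnzw jssj euf
Hunk 4: at line 2 remove [qrw] add [uoj] -> 7 lines: spiq wzzeu uoj kjjdr tnzw jssj euf
Final line count: 7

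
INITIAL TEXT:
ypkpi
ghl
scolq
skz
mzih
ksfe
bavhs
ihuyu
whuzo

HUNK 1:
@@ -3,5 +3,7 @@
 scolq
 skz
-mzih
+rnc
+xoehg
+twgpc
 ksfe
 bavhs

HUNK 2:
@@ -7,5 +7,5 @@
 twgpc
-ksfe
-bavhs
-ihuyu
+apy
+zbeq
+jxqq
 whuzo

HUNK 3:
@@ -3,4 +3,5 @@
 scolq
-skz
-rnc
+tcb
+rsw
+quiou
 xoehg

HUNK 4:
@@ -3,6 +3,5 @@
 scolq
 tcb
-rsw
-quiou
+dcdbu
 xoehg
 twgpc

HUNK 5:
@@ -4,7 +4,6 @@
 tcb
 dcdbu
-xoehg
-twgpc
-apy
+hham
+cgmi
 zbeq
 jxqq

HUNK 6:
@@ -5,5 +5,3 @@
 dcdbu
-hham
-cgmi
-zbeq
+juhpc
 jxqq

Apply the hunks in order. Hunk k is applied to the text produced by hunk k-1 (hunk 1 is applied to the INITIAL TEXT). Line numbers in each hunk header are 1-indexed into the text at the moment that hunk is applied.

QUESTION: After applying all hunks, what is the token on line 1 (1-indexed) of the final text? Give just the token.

Answer: ypkpi

Derivation:
Hunk 1: at line 3 remove [mzih] add [rnc,xoehg,twgpc] -> 11 lines: ypkpi ghl scolq skz rnc xoehg twgpc ksfe bavhs ihuyu whuzo
Hunk 2: at line 7 remove [ksfe,bavhs,ihuyu] add [apy,zbeq,jxqq] -> 11 lines: ypkpi ghl scolq skz rnc xoehg twgpc apy zbeq jxqq whuzo
Hunk 3: at line 3 remove [skz,rnc] add [tcb,rsw,quiou] -> 12 lines: ypkpi ghl scolq tcb rsw quiou xoehg twgpc apy zbeq jxqq whuzo
Hunk 4: at line 3 remove [rsw,quiou] add [dcdbu] -> 11 lines: ypkpi ghl scolq tcb dcdbu xoehg twgpc apy zbeq jxqq whuzo
Hunk 5: at line 4 remove [xoehg,twgpc,apy] add [hham,cgmi] -> 10 lines: ypkpi ghl scolq tcb dcdbu hham cgmi zbeq jxqq whuzo
Hunk 6: at line 5 remove [hham,cgmi,zbeq] add [juhpc] -> 8 lines: ypkpi ghl scolq tcb dcdbu juhpc jxqq whuzo
Final line 1: ypkpi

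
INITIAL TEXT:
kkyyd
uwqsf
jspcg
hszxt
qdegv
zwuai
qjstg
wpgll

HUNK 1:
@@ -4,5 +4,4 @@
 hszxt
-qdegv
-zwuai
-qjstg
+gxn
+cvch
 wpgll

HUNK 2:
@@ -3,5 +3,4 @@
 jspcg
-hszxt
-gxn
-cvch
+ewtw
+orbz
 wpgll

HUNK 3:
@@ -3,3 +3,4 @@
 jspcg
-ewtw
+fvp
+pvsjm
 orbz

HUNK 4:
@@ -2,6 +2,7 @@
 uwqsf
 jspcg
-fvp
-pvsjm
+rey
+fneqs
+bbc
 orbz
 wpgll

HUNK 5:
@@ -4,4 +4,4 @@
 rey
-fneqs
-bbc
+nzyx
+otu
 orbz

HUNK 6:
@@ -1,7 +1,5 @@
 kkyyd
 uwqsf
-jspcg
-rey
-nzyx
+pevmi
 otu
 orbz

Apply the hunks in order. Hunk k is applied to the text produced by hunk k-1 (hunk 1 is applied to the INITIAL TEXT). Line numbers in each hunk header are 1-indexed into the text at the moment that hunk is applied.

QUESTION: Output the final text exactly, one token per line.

Answer: kkyyd
uwqsf
pevmi
otu
orbz
wpgll

Derivation:
Hunk 1: at line 4 remove [qdegv,zwuai,qjstg] add [gxn,cvch] -> 7 lines: kkyyd uwqsf jspcg hszxt gxn cvch wpgll
Hunk 2: at line 3 remove [hszxt,gxn,cvch] add [ewtw,orbz] -> 6 lines: kkyyd uwqsf jspcg ewtw orbz wpgll
Hunk 3: at line 3 remove [ewtw] add [fvp,pvsjm] -> 7 lines: kkyyd uwqsf jspcg fvp pvsjm orbz wpgll
Hunk 4: at line 2 remove [fvp,pvsjm] add [rey,fneqs,bbc] -> 8 lines: kkyyd uwqsf jspcg rey fneqs bbc orbz wpgll
Hunk 5: at line 4 remove [fneqs,bbc] add [nzyx,otu] -> 8 lines: kkyyd uwqsf jspcg rey nzyx otu orbz wpgll
Hunk 6: at line 1 remove [jspcg,rey,nzyx] add [pevmi] -> 6 lines: kkyyd uwqsf pevmi otu orbz wpgll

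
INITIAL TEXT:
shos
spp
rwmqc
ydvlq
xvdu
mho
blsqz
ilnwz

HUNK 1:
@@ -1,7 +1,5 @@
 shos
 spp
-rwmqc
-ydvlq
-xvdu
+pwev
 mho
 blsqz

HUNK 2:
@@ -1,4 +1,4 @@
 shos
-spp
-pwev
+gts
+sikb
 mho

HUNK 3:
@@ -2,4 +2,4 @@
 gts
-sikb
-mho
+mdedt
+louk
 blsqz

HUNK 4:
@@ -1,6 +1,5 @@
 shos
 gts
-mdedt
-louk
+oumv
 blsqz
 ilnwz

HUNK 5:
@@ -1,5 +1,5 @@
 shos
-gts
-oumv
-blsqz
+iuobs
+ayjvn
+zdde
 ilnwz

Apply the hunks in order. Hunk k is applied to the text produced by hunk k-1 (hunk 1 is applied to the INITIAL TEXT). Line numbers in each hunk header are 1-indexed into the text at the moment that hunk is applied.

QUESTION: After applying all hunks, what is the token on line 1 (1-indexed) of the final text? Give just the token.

Hunk 1: at line 1 remove [rwmqc,ydvlq,xvdu] add [pwev] -> 6 lines: shos spp pwev mho blsqz ilnwz
Hunk 2: at line 1 remove [spp,pwev] add [gts,sikb] -> 6 lines: shos gts sikb mho blsqz ilnwz
Hunk 3: at line 2 remove [sikb,mho] add [mdedt,louk] -> 6 lines: shos gts mdedt louk blsqz ilnwz
Hunk 4: at line 1 remove [mdedt,louk] add [oumv] -> 5 lines: shos gts oumv blsqz ilnwz
Hunk 5: at line 1 remove [gts,oumv,blsqz] add [iuobs,ayjvn,zdde] -> 5 lines: shos iuobs ayjvn zdde ilnwz
Final line 1: shos

Answer: shos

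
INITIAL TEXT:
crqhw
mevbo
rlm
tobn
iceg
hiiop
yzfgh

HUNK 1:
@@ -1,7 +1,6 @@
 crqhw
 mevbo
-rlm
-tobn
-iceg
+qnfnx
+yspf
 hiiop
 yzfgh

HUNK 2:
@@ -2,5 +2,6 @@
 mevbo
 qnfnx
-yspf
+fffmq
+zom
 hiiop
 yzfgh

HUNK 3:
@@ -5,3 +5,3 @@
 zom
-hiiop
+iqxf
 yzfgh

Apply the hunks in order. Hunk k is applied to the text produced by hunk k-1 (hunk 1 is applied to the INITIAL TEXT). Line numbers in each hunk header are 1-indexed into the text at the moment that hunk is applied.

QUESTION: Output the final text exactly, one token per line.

Answer: crqhw
mevbo
qnfnx
fffmq
zom
iqxf
yzfgh

Derivation:
Hunk 1: at line 1 remove [rlm,tobn,iceg] add [qnfnx,yspf] -> 6 lines: crqhw mevbo qnfnx yspf hiiop yzfgh
Hunk 2: at line 2 remove [yspf] add [fffmq,zom] -> 7 lines: crqhw mevbo qnfnx fffmq zom hiiop yzfgh
Hunk 3: at line 5 remove [hiiop] add [iqxf] -> 7 lines: crqhw mevbo qnfnx fffmq zom iqxf yzfgh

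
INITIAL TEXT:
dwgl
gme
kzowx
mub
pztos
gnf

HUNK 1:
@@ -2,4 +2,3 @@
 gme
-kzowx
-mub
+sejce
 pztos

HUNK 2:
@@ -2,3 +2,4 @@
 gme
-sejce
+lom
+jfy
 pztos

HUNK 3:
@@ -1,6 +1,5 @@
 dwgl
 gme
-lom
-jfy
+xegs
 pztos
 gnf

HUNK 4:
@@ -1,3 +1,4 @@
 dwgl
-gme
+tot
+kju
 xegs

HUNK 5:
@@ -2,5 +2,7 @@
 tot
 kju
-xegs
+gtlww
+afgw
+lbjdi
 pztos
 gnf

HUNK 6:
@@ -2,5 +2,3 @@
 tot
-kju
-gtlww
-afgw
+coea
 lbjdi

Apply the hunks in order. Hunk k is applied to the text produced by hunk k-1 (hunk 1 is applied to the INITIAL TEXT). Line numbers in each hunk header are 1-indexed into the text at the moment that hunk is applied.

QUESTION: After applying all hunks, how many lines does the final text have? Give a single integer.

Answer: 6

Derivation:
Hunk 1: at line 2 remove [kzowx,mub] add [sejce] -> 5 lines: dwgl gme sejce pztos gnf
Hunk 2: at line 2 remove [sejce] add [lom,jfy] -> 6 lines: dwgl gme lom jfy pztos gnf
Hunk 3: at line 1 remove [lom,jfy] add [xegs] -> 5 lines: dwgl gme xegs pztos gnf
Hunk 4: at line 1 remove [gme] add [tot,kju] -> 6 lines: dwgl tot kju xegs pztos gnf
Hunk 5: at line 2 remove [xegs] add [gtlww,afgw,lbjdi] -> 8 lines: dwgl tot kju gtlww afgw lbjdi pztos gnf
Hunk 6: at line 2 remove [kju,gtlww,afgw] add [coea] -> 6 lines: dwgl tot coea lbjdi pztos gnf
Final line count: 6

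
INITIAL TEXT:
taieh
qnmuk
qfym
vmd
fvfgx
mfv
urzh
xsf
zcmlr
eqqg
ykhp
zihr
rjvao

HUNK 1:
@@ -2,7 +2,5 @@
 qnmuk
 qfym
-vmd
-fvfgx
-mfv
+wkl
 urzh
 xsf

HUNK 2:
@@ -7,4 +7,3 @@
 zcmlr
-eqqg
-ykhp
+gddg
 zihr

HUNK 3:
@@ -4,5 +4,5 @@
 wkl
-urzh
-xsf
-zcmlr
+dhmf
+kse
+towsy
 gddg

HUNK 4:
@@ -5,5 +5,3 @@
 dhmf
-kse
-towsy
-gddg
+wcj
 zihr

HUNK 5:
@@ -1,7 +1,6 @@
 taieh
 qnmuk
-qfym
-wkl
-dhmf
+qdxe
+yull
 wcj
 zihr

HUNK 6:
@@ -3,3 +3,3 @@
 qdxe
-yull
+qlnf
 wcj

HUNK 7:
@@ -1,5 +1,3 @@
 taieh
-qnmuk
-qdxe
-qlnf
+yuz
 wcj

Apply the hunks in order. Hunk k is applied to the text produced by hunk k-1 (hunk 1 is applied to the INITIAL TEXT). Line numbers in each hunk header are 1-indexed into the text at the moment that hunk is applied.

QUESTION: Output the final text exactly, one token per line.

Answer: taieh
yuz
wcj
zihr
rjvao

Derivation:
Hunk 1: at line 2 remove [vmd,fvfgx,mfv] add [wkl] -> 11 lines: taieh qnmuk qfym wkl urzh xsf zcmlr eqqg ykhp zihr rjvao
Hunk 2: at line 7 remove [eqqg,ykhp] add [gddg] -> 10 lines: taieh qnmuk qfym wkl urzh xsf zcmlr gddg zihr rjvao
Hunk 3: at line 4 remove [urzh,xsf,zcmlr] add [dhmf,kse,towsy] -> 10 lines: taieh qnmuk qfym wkl dhmf kse towsy gddg zihr rjvao
Hunk 4: at line 5 remove [kse,towsy,gddg] add [wcj] -> 8 lines: taieh qnmuk qfym wkl dhmf wcj zihr rjvao
Hunk 5: at line 1 remove [qfym,wkl,dhmf] add [qdxe,yull] -> 7 lines: taieh qnmuk qdxe yull wcj zihr rjvao
Hunk 6: at line 3 remove [yull] add [qlnf] -> 7 lines: taieh qnmuk qdxe qlnf wcj zihr rjvao
Hunk 7: at line 1 remove [qnmuk,qdxe,qlnf] add [yuz] -> 5 lines: taieh yuz wcj zihr rjvao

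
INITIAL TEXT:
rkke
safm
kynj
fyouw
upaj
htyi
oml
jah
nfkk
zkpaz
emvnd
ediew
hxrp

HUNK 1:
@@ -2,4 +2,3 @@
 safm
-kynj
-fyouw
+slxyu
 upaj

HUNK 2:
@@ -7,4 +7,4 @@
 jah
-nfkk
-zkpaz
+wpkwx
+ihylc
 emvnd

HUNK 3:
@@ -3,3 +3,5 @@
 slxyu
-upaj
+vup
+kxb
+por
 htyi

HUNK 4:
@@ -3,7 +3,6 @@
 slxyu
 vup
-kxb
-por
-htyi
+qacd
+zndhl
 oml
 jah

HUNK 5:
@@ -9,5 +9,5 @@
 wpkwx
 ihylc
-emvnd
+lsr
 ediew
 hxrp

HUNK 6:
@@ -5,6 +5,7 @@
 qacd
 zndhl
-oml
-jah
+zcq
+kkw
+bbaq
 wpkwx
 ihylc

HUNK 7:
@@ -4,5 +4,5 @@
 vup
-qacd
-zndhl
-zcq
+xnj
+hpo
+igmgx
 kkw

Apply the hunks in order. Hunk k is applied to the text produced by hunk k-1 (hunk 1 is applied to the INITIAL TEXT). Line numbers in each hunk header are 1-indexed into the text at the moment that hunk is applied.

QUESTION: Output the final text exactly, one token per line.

Hunk 1: at line 2 remove [kynj,fyouw] add [slxyu] -> 12 lines: rkke safm slxyu upaj htyi oml jah nfkk zkpaz emvnd ediew hxrp
Hunk 2: at line 7 remove [nfkk,zkpaz] add [wpkwx,ihylc] -> 12 lines: rkke safm slxyu upaj htyi oml jah wpkwx ihylc emvnd ediew hxrp
Hunk 3: at line 3 remove [upaj] add [vup,kxb,por] -> 14 lines: rkke safm slxyu vup kxb por htyi oml jah wpkwx ihylc emvnd ediew hxrp
Hunk 4: at line 3 remove [kxb,por,htyi] add [qacd,zndhl] -> 13 lines: rkke safm slxyu vup qacd zndhl oml jah wpkwx ihylc emvnd ediew hxrp
Hunk 5: at line 9 remove [emvnd] add [lsr] -> 13 lines: rkke safm slxyu vup qacd zndhl oml jah wpkwx ihylc lsr ediew hxrp
Hunk 6: at line 5 remove [oml,jah] add [zcq,kkw,bbaq] -> 14 lines: rkke safm slxyu vup qacd zndhl zcq kkw bbaq wpkwx ihylc lsr ediew hxrp
Hunk 7: at line 4 remove [qacd,zndhl,zcq] add [xnj,hpo,igmgx] -> 14 lines: rkke safm slxyu vup xnj hpo igmgx kkw bbaq wpkwx ihylc lsr ediew hxrp

Answer: rkke
safm
slxyu
vup
xnj
hpo
igmgx
kkw
bbaq
wpkwx
ihylc
lsr
ediew
hxrp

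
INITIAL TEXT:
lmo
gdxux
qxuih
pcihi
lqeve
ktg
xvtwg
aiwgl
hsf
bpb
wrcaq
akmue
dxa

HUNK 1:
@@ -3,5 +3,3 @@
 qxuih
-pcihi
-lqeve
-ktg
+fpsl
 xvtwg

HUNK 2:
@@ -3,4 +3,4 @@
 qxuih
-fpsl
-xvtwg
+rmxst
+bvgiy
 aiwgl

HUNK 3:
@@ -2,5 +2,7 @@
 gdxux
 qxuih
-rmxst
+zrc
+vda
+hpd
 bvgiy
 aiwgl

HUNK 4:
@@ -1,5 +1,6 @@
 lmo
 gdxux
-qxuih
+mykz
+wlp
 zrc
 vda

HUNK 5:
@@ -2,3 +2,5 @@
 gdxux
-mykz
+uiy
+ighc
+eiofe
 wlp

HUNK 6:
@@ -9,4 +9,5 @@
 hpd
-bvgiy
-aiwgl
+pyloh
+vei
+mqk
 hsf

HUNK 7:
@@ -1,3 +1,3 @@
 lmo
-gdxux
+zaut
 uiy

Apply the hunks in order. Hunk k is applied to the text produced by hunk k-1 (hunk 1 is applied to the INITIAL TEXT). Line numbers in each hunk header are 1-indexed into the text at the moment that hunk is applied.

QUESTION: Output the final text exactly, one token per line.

Hunk 1: at line 3 remove [pcihi,lqeve,ktg] add [fpsl] -> 11 lines: lmo gdxux qxuih fpsl xvtwg aiwgl hsf bpb wrcaq akmue dxa
Hunk 2: at line 3 remove [fpsl,xvtwg] add [rmxst,bvgiy] -> 11 lines: lmo gdxux qxuih rmxst bvgiy aiwgl hsf bpb wrcaq akmue dxa
Hunk 3: at line 2 remove [rmxst] add [zrc,vda,hpd] -> 13 lines: lmo gdxux qxuih zrc vda hpd bvgiy aiwgl hsf bpb wrcaq akmue dxa
Hunk 4: at line 1 remove [qxuih] add [mykz,wlp] -> 14 lines: lmo gdxux mykz wlp zrc vda hpd bvgiy aiwgl hsf bpb wrcaq akmue dxa
Hunk 5: at line 2 remove [mykz] add [uiy,ighc,eiofe] -> 16 lines: lmo gdxux uiy ighc eiofe wlp zrc vda hpd bvgiy aiwgl hsf bpb wrcaq akmue dxa
Hunk 6: at line 9 remove [bvgiy,aiwgl] add [pyloh,vei,mqk] -> 17 lines: lmo gdxux uiy ighc eiofe wlp zrc vda hpd pyloh vei mqk hsf bpb wrcaq akmue dxa
Hunk 7: at line 1 remove [gdxux] add [zaut] -> 17 lines: lmo zaut uiy ighc eiofe wlp zrc vda hpd pyloh vei mqk hsf bpb wrcaq akmue dxa

Answer: lmo
zaut
uiy
ighc
eiofe
wlp
zrc
vda
hpd
pyloh
vei
mqk
hsf
bpb
wrcaq
akmue
dxa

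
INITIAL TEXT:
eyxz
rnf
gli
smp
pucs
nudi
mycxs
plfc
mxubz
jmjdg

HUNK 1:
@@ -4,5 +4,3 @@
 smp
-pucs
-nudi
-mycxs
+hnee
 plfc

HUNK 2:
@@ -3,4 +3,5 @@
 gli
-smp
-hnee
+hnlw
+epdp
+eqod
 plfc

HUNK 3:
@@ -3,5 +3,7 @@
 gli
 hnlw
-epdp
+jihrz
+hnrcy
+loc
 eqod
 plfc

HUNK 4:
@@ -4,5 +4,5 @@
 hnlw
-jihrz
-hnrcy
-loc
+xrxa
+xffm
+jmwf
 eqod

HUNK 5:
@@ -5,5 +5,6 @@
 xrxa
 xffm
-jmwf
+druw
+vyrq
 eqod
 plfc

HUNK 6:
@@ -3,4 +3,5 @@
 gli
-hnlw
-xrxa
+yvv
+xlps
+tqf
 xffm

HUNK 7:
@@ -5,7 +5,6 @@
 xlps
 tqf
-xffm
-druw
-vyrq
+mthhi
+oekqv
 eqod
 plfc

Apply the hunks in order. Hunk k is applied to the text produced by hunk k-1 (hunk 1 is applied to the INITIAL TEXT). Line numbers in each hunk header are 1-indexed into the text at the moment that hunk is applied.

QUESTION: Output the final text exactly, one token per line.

Hunk 1: at line 4 remove [pucs,nudi,mycxs] add [hnee] -> 8 lines: eyxz rnf gli smp hnee plfc mxubz jmjdg
Hunk 2: at line 3 remove [smp,hnee] add [hnlw,epdp,eqod] -> 9 lines: eyxz rnf gli hnlw epdp eqod plfc mxubz jmjdg
Hunk 3: at line 3 remove [epdp] add [jihrz,hnrcy,loc] -> 11 lines: eyxz rnf gli hnlw jihrz hnrcy loc eqod plfc mxubz jmjdg
Hunk 4: at line 4 remove [jihrz,hnrcy,loc] add [xrxa,xffm,jmwf] -> 11 lines: eyxz rnf gli hnlw xrxa xffm jmwf eqod plfc mxubz jmjdg
Hunk 5: at line 5 remove [jmwf] add [druw,vyrq] -> 12 lines: eyxz rnf gli hnlw xrxa xffm druw vyrq eqod plfc mxubz jmjdg
Hunk 6: at line 3 remove [hnlw,xrxa] add [yvv,xlps,tqf] -> 13 lines: eyxz rnf gli yvv xlps tqf xffm druw vyrq eqod plfc mxubz jmjdg
Hunk 7: at line 5 remove [xffm,druw,vyrq] add [mthhi,oekqv] -> 12 lines: eyxz rnf gli yvv xlps tqf mthhi oekqv eqod plfc mxubz jmjdg

Answer: eyxz
rnf
gli
yvv
xlps
tqf
mthhi
oekqv
eqod
plfc
mxubz
jmjdg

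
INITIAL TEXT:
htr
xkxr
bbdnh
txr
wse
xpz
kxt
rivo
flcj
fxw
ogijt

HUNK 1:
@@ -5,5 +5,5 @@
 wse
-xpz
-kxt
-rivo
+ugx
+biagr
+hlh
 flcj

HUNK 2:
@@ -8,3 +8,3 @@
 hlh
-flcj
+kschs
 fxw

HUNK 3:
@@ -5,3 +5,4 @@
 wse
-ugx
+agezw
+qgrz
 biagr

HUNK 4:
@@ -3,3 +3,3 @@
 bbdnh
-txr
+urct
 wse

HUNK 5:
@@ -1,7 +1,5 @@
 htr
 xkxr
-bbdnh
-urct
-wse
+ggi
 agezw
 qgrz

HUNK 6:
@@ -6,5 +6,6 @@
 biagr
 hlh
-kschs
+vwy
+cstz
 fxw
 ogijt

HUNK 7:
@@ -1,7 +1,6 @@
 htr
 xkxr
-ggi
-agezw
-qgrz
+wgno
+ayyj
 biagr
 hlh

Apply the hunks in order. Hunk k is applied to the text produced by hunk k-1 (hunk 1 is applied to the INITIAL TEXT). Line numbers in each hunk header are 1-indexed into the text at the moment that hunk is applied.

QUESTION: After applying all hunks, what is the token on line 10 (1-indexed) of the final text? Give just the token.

Answer: ogijt

Derivation:
Hunk 1: at line 5 remove [xpz,kxt,rivo] add [ugx,biagr,hlh] -> 11 lines: htr xkxr bbdnh txr wse ugx biagr hlh flcj fxw ogijt
Hunk 2: at line 8 remove [flcj] add [kschs] -> 11 lines: htr xkxr bbdnh txr wse ugx biagr hlh kschs fxw ogijt
Hunk 3: at line 5 remove [ugx] add [agezw,qgrz] -> 12 lines: htr xkxr bbdnh txr wse agezw qgrz biagr hlh kschs fxw ogijt
Hunk 4: at line 3 remove [txr] add [urct] -> 12 lines: htr xkxr bbdnh urct wse agezw qgrz biagr hlh kschs fxw ogijt
Hunk 5: at line 1 remove [bbdnh,urct,wse] add [ggi] -> 10 lines: htr xkxr ggi agezw qgrz biagr hlh kschs fxw ogijt
Hunk 6: at line 6 remove [kschs] add [vwy,cstz] -> 11 lines: htr xkxr ggi agezw qgrz biagr hlh vwy cstz fxw ogijt
Hunk 7: at line 1 remove [ggi,agezw,qgrz] add [wgno,ayyj] -> 10 lines: htr xkxr wgno ayyj biagr hlh vwy cstz fxw ogijt
Final line 10: ogijt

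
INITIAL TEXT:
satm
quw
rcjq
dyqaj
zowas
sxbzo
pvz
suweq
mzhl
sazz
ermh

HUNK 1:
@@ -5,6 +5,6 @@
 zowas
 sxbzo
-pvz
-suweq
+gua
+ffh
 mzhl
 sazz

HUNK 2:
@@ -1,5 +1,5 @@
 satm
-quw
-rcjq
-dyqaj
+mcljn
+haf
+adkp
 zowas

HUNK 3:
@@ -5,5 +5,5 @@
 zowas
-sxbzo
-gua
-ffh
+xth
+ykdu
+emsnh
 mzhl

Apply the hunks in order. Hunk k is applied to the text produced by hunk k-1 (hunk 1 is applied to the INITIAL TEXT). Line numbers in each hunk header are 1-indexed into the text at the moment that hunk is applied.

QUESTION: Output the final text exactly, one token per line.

Hunk 1: at line 5 remove [pvz,suweq] add [gua,ffh] -> 11 lines: satm quw rcjq dyqaj zowas sxbzo gua ffh mzhl sazz ermh
Hunk 2: at line 1 remove [quw,rcjq,dyqaj] add [mcljn,haf,adkp] -> 11 lines: satm mcljn haf adkp zowas sxbzo gua ffh mzhl sazz ermh
Hunk 3: at line 5 remove [sxbzo,gua,ffh] add [xth,ykdu,emsnh] -> 11 lines: satm mcljn haf adkp zowas xth ykdu emsnh mzhl sazz ermh

Answer: satm
mcljn
haf
adkp
zowas
xth
ykdu
emsnh
mzhl
sazz
ermh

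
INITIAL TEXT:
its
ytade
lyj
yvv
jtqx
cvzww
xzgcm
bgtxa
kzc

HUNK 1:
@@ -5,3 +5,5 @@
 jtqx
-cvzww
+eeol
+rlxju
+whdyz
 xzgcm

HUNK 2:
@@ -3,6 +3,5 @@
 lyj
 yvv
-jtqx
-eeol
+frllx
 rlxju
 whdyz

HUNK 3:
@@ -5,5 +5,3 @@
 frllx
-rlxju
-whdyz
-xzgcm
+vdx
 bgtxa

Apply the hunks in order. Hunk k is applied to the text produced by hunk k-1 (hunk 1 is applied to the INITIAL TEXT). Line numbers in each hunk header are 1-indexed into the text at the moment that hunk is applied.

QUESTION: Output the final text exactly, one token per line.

Answer: its
ytade
lyj
yvv
frllx
vdx
bgtxa
kzc

Derivation:
Hunk 1: at line 5 remove [cvzww] add [eeol,rlxju,whdyz] -> 11 lines: its ytade lyj yvv jtqx eeol rlxju whdyz xzgcm bgtxa kzc
Hunk 2: at line 3 remove [jtqx,eeol] add [frllx] -> 10 lines: its ytade lyj yvv frllx rlxju whdyz xzgcm bgtxa kzc
Hunk 3: at line 5 remove [rlxju,whdyz,xzgcm] add [vdx] -> 8 lines: its ytade lyj yvv frllx vdx bgtxa kzc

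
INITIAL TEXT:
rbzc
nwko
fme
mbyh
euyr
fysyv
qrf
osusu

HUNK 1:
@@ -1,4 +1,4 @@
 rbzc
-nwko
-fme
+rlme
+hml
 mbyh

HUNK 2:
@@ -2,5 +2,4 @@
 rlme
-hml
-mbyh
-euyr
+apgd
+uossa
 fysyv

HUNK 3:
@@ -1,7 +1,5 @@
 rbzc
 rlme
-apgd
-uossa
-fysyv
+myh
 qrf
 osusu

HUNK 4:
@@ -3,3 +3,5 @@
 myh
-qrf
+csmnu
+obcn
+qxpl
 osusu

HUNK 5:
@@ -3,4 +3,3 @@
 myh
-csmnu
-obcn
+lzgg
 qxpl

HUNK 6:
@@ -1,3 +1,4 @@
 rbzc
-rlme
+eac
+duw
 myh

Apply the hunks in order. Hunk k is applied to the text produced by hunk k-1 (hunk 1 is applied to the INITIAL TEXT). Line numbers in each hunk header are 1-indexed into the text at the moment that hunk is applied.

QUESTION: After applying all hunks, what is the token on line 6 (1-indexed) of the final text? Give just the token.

Answer: qxpl

Derivation:
Hunk 1: at line 1 remove [nwko,fme] add [rlme,hml] -> 8 lines: rbzc rlme hml mbyh euyr fysyv qrf osusu
Hunk 2: at line 2 remove [hml,mbyh,euyr] add [apgd,uossa] -> 7 lines: rbzc rlme apgd uossa fysyv qrf osusu
Hunk 3: at line 1 remove [apgd,uossa,fysyv] add [myh] -> 5 lines: rbzc rlme myh qrf osusu
Hunk 4: at line 3 remove [qrf] add [csmnu,obcn,qxpl] -> 7 lines: rbzc rlme myh csmnu obcn qxpl osusu
Hunk 5: at line 3 remove [csmnu,obcn] add [lzgg] -> 6 lines: rbzc rlme myh lzgg qxpl osusu
Hunk 6: at line 1 remove [rlme] add [eac,duw] -> 7 lines: rbzc eac duw myh lzgg qxpl osusu
Final line 6: qxpl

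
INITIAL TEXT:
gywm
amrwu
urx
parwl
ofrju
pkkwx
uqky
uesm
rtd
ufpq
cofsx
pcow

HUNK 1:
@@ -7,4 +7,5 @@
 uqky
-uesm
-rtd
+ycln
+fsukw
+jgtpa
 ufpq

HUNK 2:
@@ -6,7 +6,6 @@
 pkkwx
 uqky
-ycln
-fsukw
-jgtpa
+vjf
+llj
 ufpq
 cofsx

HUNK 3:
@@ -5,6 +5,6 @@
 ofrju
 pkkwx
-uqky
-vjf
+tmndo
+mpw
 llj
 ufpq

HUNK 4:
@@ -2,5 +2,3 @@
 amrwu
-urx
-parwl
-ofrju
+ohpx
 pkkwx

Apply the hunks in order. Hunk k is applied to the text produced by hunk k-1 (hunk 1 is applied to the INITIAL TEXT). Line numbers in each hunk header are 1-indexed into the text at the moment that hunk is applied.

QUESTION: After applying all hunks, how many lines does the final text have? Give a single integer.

Answer: 10

Derivation:
Hunk 1: at line 7 remove [uesm,rtd] add [ycln,fsukw,jgtpa] -> 13 lines: gywm amrwu urx parwl ofrju pkkwx uqky ycln fsukw jgtpa ufpq cofsx pcow
Hunk 2: at line 6 remove [ycln,fsukw,jgtpa] add [vjf,llj] -> 12 lines: gywm amrwu urx parwl ofrju pkkwx uqky vjf llj ufpq cofsx pcow
Hunk 3: at line 5 remove [uqky,vjf] add [tmndo,mpw] -> 12 lines: gywm amrwu urx parwl ofrju pkkwx tmndo mpw llj ufpq cofsx pcow
Hunk 4: at line 2 remove [urx,parwl,ofrju] add [ohpx] -> 10 lines: gywm amrwu ohpx pkkwx tmndo mpw llj ufpq cofsx pcow
Final line count: 10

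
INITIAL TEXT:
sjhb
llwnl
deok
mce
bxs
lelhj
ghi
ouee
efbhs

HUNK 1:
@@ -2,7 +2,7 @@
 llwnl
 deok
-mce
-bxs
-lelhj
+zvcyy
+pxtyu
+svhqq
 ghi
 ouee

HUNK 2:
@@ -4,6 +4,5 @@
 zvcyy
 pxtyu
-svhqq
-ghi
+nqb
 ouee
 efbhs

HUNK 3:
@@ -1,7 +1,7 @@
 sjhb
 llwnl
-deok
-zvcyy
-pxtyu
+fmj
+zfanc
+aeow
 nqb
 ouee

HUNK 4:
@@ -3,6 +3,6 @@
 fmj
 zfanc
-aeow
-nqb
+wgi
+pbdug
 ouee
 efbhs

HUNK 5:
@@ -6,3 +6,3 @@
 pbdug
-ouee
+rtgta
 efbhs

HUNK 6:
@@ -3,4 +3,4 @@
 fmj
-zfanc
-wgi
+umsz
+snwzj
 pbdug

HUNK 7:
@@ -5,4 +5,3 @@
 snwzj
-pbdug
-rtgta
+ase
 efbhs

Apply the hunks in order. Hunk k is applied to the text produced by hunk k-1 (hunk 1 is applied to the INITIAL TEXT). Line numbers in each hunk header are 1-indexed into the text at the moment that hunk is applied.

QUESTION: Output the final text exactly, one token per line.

Hunk 1: at line 2 remove [mce,bxs,lelhj] add [zvcyy,pxtyu,svhqq] -> 9 lines: sjhb llwnl deok zvcyy pxtyu svhqq ghi ouee efbhs
Hunk 2: at line 4 remove [svhqq,ghi] add [nqb] -> 8 lines: sjhb llwnl deok zvcyy pxtyu nqb ouee efbhs
Hunk 3: at line 1 remove [deok,zvcyy,pxtyu] add [fmj,zfanc,aeow] -> 8 lines: sjhb llwnl fmj zfanc aeow nqb ouee efbhs
Hunk 4: at line 3 remove [aeow,nqb] add [wgi,pbdug] -> 8 lines: sjhb llwnl fmj zfanc wgi pbdug ouee efbhs
Hunk 5: at line 6 remove [ouee] add [rtgta] -> 8 lines: sjhb llwnl fmj zfanc wgi pbdug rtgta efbhs
Hunk 6: at line 3 remove [zfanc,wgi] add [umsz,snwzj] -> 8 lines: sjhb llwnl fmj umsz snwzj pbdug rtgta efbhs
Hunk 7: at line 5 remove [pbdug,rtgta] add [ase] -> 7 lines: sjhb llwnl fmj umsz snwzj ase efbhs

Answer: sjhb
llwnl
fmj
umsz
snwzj
ase
efbhs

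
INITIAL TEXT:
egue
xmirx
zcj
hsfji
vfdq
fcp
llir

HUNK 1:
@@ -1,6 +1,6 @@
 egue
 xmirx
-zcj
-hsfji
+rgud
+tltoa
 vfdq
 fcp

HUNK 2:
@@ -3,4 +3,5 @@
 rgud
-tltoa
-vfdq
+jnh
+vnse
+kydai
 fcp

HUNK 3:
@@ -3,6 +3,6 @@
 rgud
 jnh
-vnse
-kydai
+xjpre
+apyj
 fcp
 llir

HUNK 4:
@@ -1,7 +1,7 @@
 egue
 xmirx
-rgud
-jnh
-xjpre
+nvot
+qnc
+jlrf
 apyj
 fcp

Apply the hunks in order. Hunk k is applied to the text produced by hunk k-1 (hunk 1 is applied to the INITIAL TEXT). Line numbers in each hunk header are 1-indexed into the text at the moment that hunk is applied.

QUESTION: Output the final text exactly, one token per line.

Hunk 1: at line 1 remove [zcj,hsfji] add [rgud,tltoa] -> 7 lines: egue xmirx rgud tltoa vfdq fcp llir
Hunk 2: at line 3 remove [tltoa,vfdq] add [jnh,vnse,kydai] -> 8 lines: egue xmirx rgud jnh vnse kydai fcp llir
Hunk 3: at line 3 remove [vnse,kydai] add [xjpre,apyj] -> 8 lines: egue xmirx rgud jnh xjpre apyj fcp llir
Hunk 4: at line 1 remove [rgud,jnh,xjpre] add [nvot,qnc,jlrf] -> 8 lines: egue xmirx nvot qnc jlrf apyj fcp llir

Answer: egue
xmirx
nvot
qnc
jlrf
apyj
fcp
llir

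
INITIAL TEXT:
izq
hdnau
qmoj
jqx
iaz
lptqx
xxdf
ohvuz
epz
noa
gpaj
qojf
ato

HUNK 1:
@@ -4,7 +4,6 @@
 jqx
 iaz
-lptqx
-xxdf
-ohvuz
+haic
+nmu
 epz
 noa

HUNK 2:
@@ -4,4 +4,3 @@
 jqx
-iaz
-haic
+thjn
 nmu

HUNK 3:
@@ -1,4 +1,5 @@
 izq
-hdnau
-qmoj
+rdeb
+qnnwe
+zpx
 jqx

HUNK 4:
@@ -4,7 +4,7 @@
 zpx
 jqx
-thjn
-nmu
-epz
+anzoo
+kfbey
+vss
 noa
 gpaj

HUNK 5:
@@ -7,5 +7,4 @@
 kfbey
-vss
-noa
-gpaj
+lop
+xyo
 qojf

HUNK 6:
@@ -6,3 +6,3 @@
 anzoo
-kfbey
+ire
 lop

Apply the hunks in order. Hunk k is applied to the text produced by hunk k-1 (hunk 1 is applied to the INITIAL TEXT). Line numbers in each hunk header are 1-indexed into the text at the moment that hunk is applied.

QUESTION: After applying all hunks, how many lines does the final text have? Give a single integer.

Answer: 11

Derivation:
Hunk 1: at line 4 remove [lptqx,xxdf,ohvuz] add [haic,nmu] -> 12 lines: izq hdnau qmoj jqx iaz haic nmu epz noa gpaj qojf ato
Hunk 2: at line 4 remove [iaz,haic] add [thjn] -> 11 lines: izq hdnau qmoj jqx thjn nmu epz noa gpaj qojf ato
Hunk 3: at line 1 remove [hdnau,qmoj] add [rdeb,qnnwe,zpx] -> 12 lines: izq rdeb qnnwe zpx jqx thjn nmu epz noa gpaj qojf ato
Hunk 4: at line 4 remove [thjn,nmu,epz] add [anzoo,kfbey,vss] -> 12 lines: izq rdeb qnnwe zpx jqx anzoo kfbey vss noa gpaj qojf ato
Hunk 5: at line 7 remove [vss,noa,gpaj] add [lop,xyo] -> 11 lines: izq rdeb qnnwe zpx jqx anzoo kfbey lop xyo qojf ato
Hunk 6: at line 6 remove [kfbey] add [ire] -> 11 lines: izq rdeb qnnwe zpx jqx anzoo ire lop xyo qojf ato
Final line count: 11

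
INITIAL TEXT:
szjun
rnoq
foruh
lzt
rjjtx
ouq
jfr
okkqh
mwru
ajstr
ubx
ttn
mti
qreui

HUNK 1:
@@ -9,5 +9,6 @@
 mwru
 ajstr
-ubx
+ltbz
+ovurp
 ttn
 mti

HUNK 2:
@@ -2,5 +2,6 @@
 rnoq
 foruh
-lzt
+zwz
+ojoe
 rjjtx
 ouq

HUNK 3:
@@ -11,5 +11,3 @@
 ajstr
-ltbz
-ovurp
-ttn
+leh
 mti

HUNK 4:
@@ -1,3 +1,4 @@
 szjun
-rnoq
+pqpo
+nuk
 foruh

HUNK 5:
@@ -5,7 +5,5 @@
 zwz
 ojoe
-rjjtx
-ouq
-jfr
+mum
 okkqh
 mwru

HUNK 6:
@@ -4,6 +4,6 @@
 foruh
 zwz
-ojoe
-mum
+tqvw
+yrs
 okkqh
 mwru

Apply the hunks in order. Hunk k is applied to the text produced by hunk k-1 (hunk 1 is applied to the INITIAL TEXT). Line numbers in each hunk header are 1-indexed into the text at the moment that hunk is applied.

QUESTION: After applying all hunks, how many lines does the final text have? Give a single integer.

Hunk 1: at line 9 remove [ubx] add [ltbz,ovurp] -> 15 lines: szjun rnoq foruh lzt rjjtx ouq jfr okkqh mwru ajstr ltbz ovurp ttn mti qreui
Hunk 2: at line 2 remove [lzt] add [zwz,ojoe] -> 16 lines: szjun rnoq foruh zwz ojoe rjjtx ouq jfr okkqh mwru ajstr ltbz ovurp ttn mti qreui
Hunk 3: at line 11 remove [ltbz,ovurp,ttn] add [leh] -> 14 lines: szjun rnoq foruh zwz ojoe rjjtx ouq jfr okkqh mwru ajstr leh mti qreui
Hunk 4: at line 1 remove [rnoq] add [pqpo,nuk] -> 15 lines: szjun pqpo nuk foruh zwz ojoe rjjtx ouq jfr okkqh mwru ajstr leh mti qreui
Hunk 5: at line 5 remove [rjjtx,ouq,jfr] add [mum] -> 13 lines: szjun pqpo nuk foruh zwz ojoe mum okkqh mwru ajstr leh mti qreui
Hunk 6: at line 4 remove [ojoe,mum] add [tqvw,yrs] -> 13 lines: szjun pqpo nuk foruh zwz tqvw yrs okkqh mwru ajstr leh mti qreui
Final line count: 13

Answer: 13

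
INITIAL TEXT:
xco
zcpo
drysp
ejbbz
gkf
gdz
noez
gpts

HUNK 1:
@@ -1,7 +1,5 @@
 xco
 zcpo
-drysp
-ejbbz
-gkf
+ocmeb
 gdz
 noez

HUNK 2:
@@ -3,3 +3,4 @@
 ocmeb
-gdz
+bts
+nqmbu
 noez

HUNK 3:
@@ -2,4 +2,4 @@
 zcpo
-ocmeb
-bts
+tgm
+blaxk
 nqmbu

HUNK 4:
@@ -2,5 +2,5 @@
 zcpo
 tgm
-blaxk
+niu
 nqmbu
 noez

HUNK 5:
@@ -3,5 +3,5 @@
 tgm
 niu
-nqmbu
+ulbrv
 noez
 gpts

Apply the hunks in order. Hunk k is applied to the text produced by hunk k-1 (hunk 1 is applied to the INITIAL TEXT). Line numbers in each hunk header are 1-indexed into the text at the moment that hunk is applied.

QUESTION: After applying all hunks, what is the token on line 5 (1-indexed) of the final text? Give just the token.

Hunk 1: at line 1 remove [drysp,ejbbz,gkf] add [ocmeb] -> 6 lines: xco zcpo ocmeb gdz noez gpts
Hunk 2: at line 3 remove [gdz] add [bts,nqmbu] -> 7 lines: xco zcpo ocmeb bts nqmbu noez gpts
Hunk 3: at line 2 remove [ocmeb,bts] add [tgm,blaxk] -> 7 lines: xco zcpo tgm blaxk nqmbu noez gpts
Hunk 4: at line 2 remove [blaxk] add [niu] -> 7 lines: xco zcpo tgm niu nqmbu noez gpts
Hunk 5: at line 3 remove [nqmbu] add [ulbrv] -> 7 lines: xco zcpo tgm niu ulbrv noez gpts
Final line 5: ulbrv

Answer: ulbrv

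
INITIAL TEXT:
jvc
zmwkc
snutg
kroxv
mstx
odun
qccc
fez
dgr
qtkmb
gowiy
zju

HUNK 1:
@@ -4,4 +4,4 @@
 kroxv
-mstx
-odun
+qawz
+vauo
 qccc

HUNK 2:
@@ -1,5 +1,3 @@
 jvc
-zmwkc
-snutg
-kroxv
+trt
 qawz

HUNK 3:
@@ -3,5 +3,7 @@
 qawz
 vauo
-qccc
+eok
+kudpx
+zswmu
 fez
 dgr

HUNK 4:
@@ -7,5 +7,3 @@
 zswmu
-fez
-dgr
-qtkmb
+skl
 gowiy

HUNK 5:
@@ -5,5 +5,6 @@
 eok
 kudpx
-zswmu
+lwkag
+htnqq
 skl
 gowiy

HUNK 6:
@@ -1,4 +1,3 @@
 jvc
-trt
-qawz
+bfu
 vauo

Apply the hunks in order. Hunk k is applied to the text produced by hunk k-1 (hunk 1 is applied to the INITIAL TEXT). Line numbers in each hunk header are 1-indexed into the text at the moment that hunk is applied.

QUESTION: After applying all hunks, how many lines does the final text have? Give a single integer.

Answer: 10

Derivation:
Hunk 1: at line 4 remove [mstx,odun] add [qawz,vauo] -> 12 lines: jvc zmwkc snutg kroxv qawz vauo qccc fez dgr qtkmb gowiy zju
Hunk 2: at line 1 remove [zmwkc,snutg,kroxv] add [trt] -> 10 lines: jvc trt qawz vauo qccc fez dgr qtkmb gowiy zju
Hunk 3: at line 3 remove [qccc] add [eok,kudpx,zswmu] -> 12 lines: jvc trt qawz vauo eok kudpx zswmu fez dgr qtkmb gowiy zju
Hunk 4: at line 7 remove [fez,dgr,qtkmb] add [skl] -> 10 lines: jvc trt qawz vauo eok kudpx zswmu skl gowiy zju
Hunk 5: at line 5 remove [zswmu] add [lwkag,htnqq] -> 11 lines: jvc trt qawz vauo eok kudpx lwkag htnqq skl gowiy zju
Hunk 6: at line 1 remove [trt,qawz] add [bfu] -> 10 lines: jvc bfu vauo eok kudpx lwkag htnqq skl gowiy zju
Final line count: 10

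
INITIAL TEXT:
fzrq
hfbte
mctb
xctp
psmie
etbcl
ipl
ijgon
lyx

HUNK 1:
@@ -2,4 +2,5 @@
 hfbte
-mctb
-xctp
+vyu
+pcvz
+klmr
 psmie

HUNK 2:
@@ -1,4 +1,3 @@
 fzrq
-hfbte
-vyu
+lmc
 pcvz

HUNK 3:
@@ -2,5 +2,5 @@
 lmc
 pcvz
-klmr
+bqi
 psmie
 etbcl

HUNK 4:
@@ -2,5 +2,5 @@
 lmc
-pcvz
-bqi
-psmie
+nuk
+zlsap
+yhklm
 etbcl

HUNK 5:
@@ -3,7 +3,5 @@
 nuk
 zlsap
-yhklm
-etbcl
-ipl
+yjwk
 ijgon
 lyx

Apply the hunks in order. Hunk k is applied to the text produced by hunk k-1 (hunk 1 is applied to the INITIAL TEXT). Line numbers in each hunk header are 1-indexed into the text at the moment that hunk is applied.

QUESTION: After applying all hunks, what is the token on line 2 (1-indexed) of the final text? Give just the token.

Answer: lmc

Derivation:
Hunk 1: at line 2 remove [mctb,xctp] add [vyu,pcvz,klmr] -> 10 lines: fzrq hfbte vyu pcvz klmr psmie etbcl ipl ijgon lyx
Hunk 2: at line 1 remove [hfbte,vyu] add [lmc] -> 9 lines: fzrq lmc pcvz klmr psmie etbcl ipl ijgon lyx
Hunk 3: at line 2 remove [klmr] add [bqi] -> 9 lines: fzrq lmc pcvz bqi psmie etbcl ipl ijgon lyx
Hunk 4: at line 2 remove [pcvz,bqi,psmie] add [nuk,zlsap,yhklm] -> 9 lines: fzrq lmc nuk zlsap yhklm etbcl ipl ijgon lyx
Hunk 5: at line 3 remove [yhklm,etbcl,ipl] add [yjwk] -> 7 lines: fzrq lmc nuk zlsap yjwk ijgon lyx
Final line 2: lmc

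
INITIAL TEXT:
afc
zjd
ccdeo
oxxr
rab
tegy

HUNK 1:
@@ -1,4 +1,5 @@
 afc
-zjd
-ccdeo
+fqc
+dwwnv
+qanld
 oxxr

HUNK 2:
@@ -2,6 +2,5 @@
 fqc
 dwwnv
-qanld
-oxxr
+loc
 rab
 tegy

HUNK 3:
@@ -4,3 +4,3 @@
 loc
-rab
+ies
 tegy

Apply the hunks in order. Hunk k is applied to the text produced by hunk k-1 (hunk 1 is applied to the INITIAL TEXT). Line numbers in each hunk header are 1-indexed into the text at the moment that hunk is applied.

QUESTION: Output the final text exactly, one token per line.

Hunk 1: at line 1 remove [zjd,ccdeo] add [fqc,dwwnv,qanld] -> 7 lines: afc fqc dwwnv qanld oxxr rab tegy
Hunk 2: at line 2 remove [qanld,oxxr] add [loc] -> 6 lines: afc fqc dwwnv loc rab tegy
Hunk 3: at line 4 remove [rab] add [ies] -> 6 lines: afc fqc dwwnv loc ies tegy

Answer: afc
fqc
dwwnv
loc
ies
tegy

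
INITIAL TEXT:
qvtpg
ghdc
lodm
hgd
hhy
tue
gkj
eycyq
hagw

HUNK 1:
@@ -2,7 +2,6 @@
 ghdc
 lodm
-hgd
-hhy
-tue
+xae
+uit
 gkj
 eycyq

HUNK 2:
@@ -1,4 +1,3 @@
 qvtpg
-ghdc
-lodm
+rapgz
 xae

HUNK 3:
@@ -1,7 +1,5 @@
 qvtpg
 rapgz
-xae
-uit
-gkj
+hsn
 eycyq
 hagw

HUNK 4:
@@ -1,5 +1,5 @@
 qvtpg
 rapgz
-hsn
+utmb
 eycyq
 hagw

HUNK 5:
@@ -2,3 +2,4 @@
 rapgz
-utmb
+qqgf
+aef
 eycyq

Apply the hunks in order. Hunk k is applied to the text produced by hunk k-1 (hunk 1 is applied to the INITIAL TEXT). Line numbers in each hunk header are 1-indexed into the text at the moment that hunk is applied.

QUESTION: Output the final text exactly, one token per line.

Hunk 1: at line 2 remove [hgd,hhy,tue] add [xae,uit] -> 8 lines: qvtpg ghdc lodm xae uit gkj eycyq hagw
Hunk 2: at line 1 remove [ghdc,lodm] add [rapgz] -> 7 lines: qvtpg rapgz xae uit gkj eycyq hagw
Hunk 3: at line 1 remove [xae,uit,gkj] add [hsn] -> 5 lines: qvtpg rapgz hsn eycyq hagw
Hunk 4: at line 1 remove [hsn] add [utmb] -> 5 lines: qvtpg rapgz utmb eycyq hagw
Hunk 5: at line 2 remove [utmb] add [qqgf,aef] -> 6 lines: qvtpg rapgz qqgf aef eycyq hagw

Answer: qvtpg
rapgz
qqgf
aef
eycyq
hagw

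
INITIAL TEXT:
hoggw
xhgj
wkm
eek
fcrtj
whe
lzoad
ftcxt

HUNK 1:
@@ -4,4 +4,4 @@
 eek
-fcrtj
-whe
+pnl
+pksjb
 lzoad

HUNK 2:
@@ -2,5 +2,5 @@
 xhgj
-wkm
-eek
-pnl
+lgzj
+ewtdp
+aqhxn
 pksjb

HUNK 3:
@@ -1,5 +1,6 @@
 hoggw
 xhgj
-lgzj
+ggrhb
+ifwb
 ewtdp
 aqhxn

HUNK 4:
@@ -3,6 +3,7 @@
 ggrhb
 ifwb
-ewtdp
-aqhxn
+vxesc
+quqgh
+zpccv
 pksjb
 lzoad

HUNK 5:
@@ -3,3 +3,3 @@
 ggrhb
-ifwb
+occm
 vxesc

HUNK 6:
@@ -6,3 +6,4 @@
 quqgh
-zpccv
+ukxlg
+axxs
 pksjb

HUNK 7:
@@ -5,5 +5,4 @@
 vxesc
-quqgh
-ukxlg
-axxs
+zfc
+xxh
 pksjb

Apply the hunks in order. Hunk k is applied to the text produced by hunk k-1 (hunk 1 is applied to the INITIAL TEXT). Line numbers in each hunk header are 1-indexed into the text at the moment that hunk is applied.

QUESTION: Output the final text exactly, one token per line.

Answer: hoggw
xhgj
ggrhb
occm
vxesc
zfc
xxh
pksjb
lzoad
ftcxt

Derivation:
Hunk 1: at line 4 remove [fcrtj,whe] add [pnl,pksjb] -> 8 lines: hoggw xhgj wkm eek pnl pksjb lzoad ftcxt
Hunk 2: at line 2 remove [wkm,eek,pnl] add [lgzj,ewtdp,aqhxn] -> 8 lines: hoggw xhgj lgzj ewtdp aqhxn pksjb lzoad ftcxt
Hunk 3: at line 1 remove [lgzj] add [ggrhb,ifwb] -> 9 lines: hoggw xhgj ggrhb ifwb ewtdp aqhxn pksjb lzoad ftcxt
Hunk 4: at line 3 remove [ewtdp,aqhxn] add [vxesc,quqgh,zpccv] -> 10 lines: hoggw xhgj ggrhb ifwb vxesc quqgh zpccv pksjb lzoad ftcxt
Hunk 5: at line 3 remove [ifwb] add [occm] -> 10 lines: hoggw xhgj ggrhb occm vxesc quqgh zpccv pksjb lzoad ftcxt
Hunk 6: at line 6 remove [zpccv] add [ukxlg,axxs] -> 11 lines: hoggw xhgj ggrhb occm vxesc quqgh ukxlg axxs pksjb lzoad ftcxt
Hunk 7: at line 5 remove [quqgh,ukxlg,axxs] add [zfc,xxh] -> 10 lines: hoggw xhgj ggrhb occm vxesc zfc xxh pksjb lzoad ftcxt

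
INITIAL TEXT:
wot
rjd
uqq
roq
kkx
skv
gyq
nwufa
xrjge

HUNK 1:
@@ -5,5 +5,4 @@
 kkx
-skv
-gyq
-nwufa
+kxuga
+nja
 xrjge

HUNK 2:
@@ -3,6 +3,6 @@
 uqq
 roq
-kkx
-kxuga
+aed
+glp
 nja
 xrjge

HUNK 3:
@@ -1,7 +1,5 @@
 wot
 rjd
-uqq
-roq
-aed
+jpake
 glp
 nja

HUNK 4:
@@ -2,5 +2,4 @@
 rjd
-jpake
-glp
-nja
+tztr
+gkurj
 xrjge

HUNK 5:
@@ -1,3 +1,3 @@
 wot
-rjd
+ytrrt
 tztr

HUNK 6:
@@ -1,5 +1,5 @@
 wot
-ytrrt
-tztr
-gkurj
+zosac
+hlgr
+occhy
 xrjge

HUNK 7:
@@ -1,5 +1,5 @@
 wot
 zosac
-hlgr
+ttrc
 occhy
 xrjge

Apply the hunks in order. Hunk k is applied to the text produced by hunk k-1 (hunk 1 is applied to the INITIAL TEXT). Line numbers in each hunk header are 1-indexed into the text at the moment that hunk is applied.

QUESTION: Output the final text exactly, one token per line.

Hunk 1: at line 5 remove [skv,gyq,nwufa] add [kxuga,nja] -> 8 lines: wot rjd uqq roq kkx kxuga nja xrjge
Hunk 2: at line 3 remove [kkx,kxuga] add [aed,glp] -> 8 lines: wot rjd uqq roq aed glp nja xrjge
Hunk 3: at line 1 remove [uqq,roq,aed] add [jpake] -> 6 lines: wot rjd jpake glp nja xrjge
Hunk 4: at line 2 remove [jpake,glp,nja] add [tztr,gkurj] -> 5 lines: wot rjd tztr gkurj xrjge
Hunk 5: at line 1 remove [rjd] add [ytrrt] -> 5 lines: wot ytrrt tztr gkurj xrjge
Hunk 6: at line 1 remove [ytrrt,tztr,gkurj] add [zosac,hlgr,occhy] -> 5 lines: wot zosac hlgr occhy xrjge
Hunk 7: at line 1 remove [hlgr] add [ttrc] -> 5 lines: wot zosac ttrc occhy xrjge

Answer: wot
zosac
ttrc
occhy
xrjge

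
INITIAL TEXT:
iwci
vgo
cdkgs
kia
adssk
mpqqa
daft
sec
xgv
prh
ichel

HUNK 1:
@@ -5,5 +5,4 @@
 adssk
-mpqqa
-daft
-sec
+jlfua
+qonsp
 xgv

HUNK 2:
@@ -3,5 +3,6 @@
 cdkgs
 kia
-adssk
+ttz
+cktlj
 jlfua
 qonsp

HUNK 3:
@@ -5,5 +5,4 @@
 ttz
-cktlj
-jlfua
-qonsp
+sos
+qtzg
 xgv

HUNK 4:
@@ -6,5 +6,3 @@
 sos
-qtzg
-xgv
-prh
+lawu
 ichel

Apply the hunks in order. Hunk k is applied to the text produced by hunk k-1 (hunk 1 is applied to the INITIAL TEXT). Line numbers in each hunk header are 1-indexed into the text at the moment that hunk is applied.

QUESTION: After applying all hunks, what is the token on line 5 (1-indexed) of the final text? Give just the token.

Answer: ttz

Derivation:
Hunk 1: at line 5 remove [mpqqa,daft,sec] add [jlfua,qonsp] -> 10 lines: iwci vgo cdkgs kia adssk jlfua qonsp xgv prh ichel
Hunk 2: at line 3 remove [adssk] add [ttz,cktlj] -> 11 lines: iwci vgo cdkgs kia ttz cktlj jlfua qonsp xgv prh ichel
Hunk 3: at line 5 remove [cktlj,jlfua,qonsp] add [sos,qtzg] -> 10 lines: iwci vgo cdkgs kia ttz sos qtzg xgv prh ichel
Hunk 4: at line 6 remove [qtzg,xgv,prh] add [lawu] -> 8 lines: iwci vgo cdkgs kia ttz sos lawu ichel
Final line 5: ttz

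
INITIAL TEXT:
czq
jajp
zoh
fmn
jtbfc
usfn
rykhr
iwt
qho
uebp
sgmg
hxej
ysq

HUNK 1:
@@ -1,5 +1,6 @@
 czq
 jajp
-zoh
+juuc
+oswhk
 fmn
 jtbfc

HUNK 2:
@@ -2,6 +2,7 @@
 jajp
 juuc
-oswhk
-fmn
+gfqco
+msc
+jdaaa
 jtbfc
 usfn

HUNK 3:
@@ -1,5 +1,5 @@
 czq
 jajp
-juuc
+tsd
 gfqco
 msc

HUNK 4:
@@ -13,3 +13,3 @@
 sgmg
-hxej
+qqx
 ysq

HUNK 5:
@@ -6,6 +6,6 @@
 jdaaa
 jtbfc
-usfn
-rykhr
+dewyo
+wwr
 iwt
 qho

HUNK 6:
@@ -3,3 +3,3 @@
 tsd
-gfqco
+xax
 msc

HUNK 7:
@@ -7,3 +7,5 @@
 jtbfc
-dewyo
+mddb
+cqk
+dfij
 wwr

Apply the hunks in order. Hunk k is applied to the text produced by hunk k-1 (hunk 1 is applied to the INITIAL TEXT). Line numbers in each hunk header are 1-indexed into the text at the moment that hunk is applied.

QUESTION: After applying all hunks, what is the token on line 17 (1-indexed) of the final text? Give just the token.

Hunk 1: at line 1 remove [zoh] add [juuc,oswhk] -> 14 lines: czq jajp juuc oswhk fmn jtbfc usfn rykhr iwt qho uebp sgmg hxej ysq
Hunk 2: at line 2 remove [oswhk,fmn] add [gfqco,msc,jdaaa] -> 15 lines: czq jajp juuc gfqco msc jdaaa jtbfc usfn rykhr iwt qho uebp sgmg hxej ysq
Hunk 3: at line 1 remove [juuc] add [tsd] -> 15 lines: czq jajp tsd gfqco msc jdaaa jtbfc usfn rykhr iwt qho uebp sgmg hxej ysq
Hunk 4: at line 13 remove [hxej] add [qqx] -> 15 lines: czq jajp tsd gfqco msc jdaaa jtbfc usfn rykhr iwt qho uebp sgmg qqx ysq
Hunk 5: at line 6 remove [usfn,rykhr] add [dewyo,wwr] -> 15 lines: czq jajp tsd gfqco msc jdaaa jtbfc dewyo wwr iwt qho uebp sgmg qqx ysq
Hunk 6: at line 3 remove [gfqco] add [xax] -> 15 lines: czq jajp tsd xax msc jdaaa jtbfc dewyo wwr iwt qho uebp sgmg qqx ysq
Hunk 7: at line 7 remove [dewyo] add [mddb,cqk,dfij] -> 17 lines: czq jajp tsd xax msc jdaaa jtbfc mddb cqk dfij wwr iwt qho uebp sgmg qqx ysq
Final line 17: ysq

Answer: ysq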